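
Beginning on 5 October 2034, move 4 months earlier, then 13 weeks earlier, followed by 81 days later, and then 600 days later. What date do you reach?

January 16, 2036

Going back 4 months from October 5, 2034:
month 10 − 4 = 6 → June 2034.
Day 5 is valid in June, giving June 5, 2034.
Subtracting 13 weeks (= 91 days) from June 5, 2034:
Going back 5 days from June 5, 2034 reaches the end of the previous month; 91 − 5 = 86 left.
May 2034 has 31 days: 86 − 31 = 55 left.
April 2034 has 30 days: 55 − 30 = 25 left.
March 2034 has 31 days; 31 − 25 = 6 → March 6, 2034.
Advancing 81 days from March 6, 2034:
March has 31 days, so 31 − 6 = 25 days remain after March 6, 2034; 81 − 25 = 56 left.
April 2034 has 30 days: 56 − 30 = 26 left.
26 days into May 2034 → May 26, 2034.
Counting forward 600 days from May 26, 2034:
May has 31 days, so 31 − 26 = 5 days remain after May 26, 2034; 600 − 5 = 595 left.
June 2034 has 30 days: 595 − 30 = 565 left.
July 2034 has 31 days: 565 − 31 = 534 left.
August 2034 has 31 days: 534 − 31 = 503 left.
September 2034 has 30 days: 503 − 30 = 473 left.
October 2034 has 31 days: 473 − 31 = 442 left.
November 2034 has 30 days: 442 − 30 = 412 left.
December 2034 has 31 days: 412 − 31 = 381 left.
January 2035 has 31 days: 381 − 31 = 350 left.
February 2035 has 28 days (2035 is not a leap year): 350 − 28 = 322 left.
March 2035 has 31 days: 322 − 31 = 291 left.
April 2035 has 30 days: 291 − 30 = 261 left.
May 2035 has 31 days: 261 − 31 = 230 left.
June 2035 has 30 days: 230 − 30 = 200 left.
July 2035 has 31 days: 200 − 31 = 169 left.
August 2035 has 31 days: 169 − 31 = 138 left.
September 2035 has 30 days: 138 − 30 = 108 left.
October 2035 has 31 days: 108 − 31 = 77 left.
November 2035 has 30 days: 77 − 30 = 47 left.
December 2035 has 31 days: 47 − 31 = 16 left.
16 days into January 2036 → January 16, 2036.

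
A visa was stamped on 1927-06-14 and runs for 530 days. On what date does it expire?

Counting forward 530 days from June 14, 1927.
June has 30 days, so 30 − 14 = 16 days remain after June 14, 1927; 530 − 16 = 514 left.
July 1927 has 31 days: 514 − 31 = 483 left.
August 1927 has 31 days: 483 − 31 = 452 left.
September 1927 has 30 days: 452 − 30 = 422 left.
October 1927 has 31 days: 422 − 31 = 391 left.
November 1927 has 30 days: 391 − 30 = 361 left.
December 1927 has 31 days: 361 − 31 = 330 left.
January 1928 has 31 days: 330 − 31 = 299 left.
February 1928 has 29 days (1928 is a leap year): 299 − 29 = 270 left.
March 1928 has 31 days: 270 − 31 = 239 left.
April 1928 has 30 days: 239 − 30 = 209 left.
May 1928 has 31 days: 209 − 31 = 178 left.
June 1928 has 30 days: 178 − 30 = 148 left.
July 1928 has 31 days: 148 − 31 = 117 left.
August 1928 has 31 days: 117 − 31 = 86 left.
September 1928 has 30 days: 86 − 30 = 56 left.
October 1928 has 31 days: 56 − 31 = 25 left.
25 days into November 1928 → November 25, 1928.

November 25, 1928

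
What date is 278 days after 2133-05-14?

Adding 278 days from May 14, 2133.
May has 31 days, so 31 − 14 = 17 days remain after May 14, 2133; 278 − 17 = 261 left.
June 2133 has 30 days: 261 − 30 = 231 left.
July 2133 has 31 days: 231 − 31 = 200 left.
August 2133 has 31 days: 200 − 31 = 169 left.
September 2133 has 30 days: 169 − 30 = 139 left.
October 2133 has 31 days: 139 − 31 = 108 left.
November 2133 has 30 days: 108 − 30 = 78 left.
December 2133 has 31 days: 78 − 31 = 47 left.
January 2134 has 31 days: 47 − 31 = 16 left.
16 days into February 2134 → February 16, 2134.

February 16, 2134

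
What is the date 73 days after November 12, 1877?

January 24, 1878

Adding 73 days from November 12, 1877.
November has 30 days, so 30 − 12 = 18 days remain after November 12, 1877; 73 − 18 = 55 left.
December 1877 has 31 days: 55 − 31 = 24 left.
24 days into January 1878 → January 24, 1878.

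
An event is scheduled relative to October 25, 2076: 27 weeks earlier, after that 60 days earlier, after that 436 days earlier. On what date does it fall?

Counting back 27 weeks (= 189 days) from October 25, 2076:
Going back 25 days from October 25, 2076 reaches the end of the previous month; 189 − 25 = 164 left.
September 2076 has 30 days: 164 − 30 = 134 left.
August 2076 has 31 days: 134 − 31 = 103 left.
July 2076 has 31 days: 103 − 31 = 72 left.
June 2076 has 30 days: 72 − 30 = 42 left.
May 2076 has 31 days: 42 − 31 = 11 left.
April 2076 has 30 days; 30 − 11 = 19 → April 19, 2076.
Counting back 60 days from April 19, 2076:
Going back 19 days from April 19, 2076 reaches the end of the previous month; 60 − 19 = 41 left.
March 2076 has 31 days: 41 − 31 = 10 left.
February 2076 has 29 days; 29 − 10 = 19 → February 19, 2076.
Subtracting 436 days from February 19, 2076:
Going back 19 days from February 19, 2076 reaches the end of the previous month; 436 − 19 = 417 left.
January 2076 has 31 days: 417 − 31 = 386 left.
December 2075 has 31 days: 386 − 31 = 355 left.
November 2075 has 30 days: 355 − 30 = 325 left.
October 2075 has 31 days: 325 − 31 = 294 left.
September 2075 has 30 days: 294 − 30 = 264 left.
August 2075 has 31 days: 264 − 31 = 233 left.
July 2075 has 31 days: 233 − 31 = 202 left.
June 2075 has 30 days: 202 − 30 = 172 left.
May 2075 has 31 days: 172 − 31 = 141 left.
April 2075 has 30 days: 141 − 30 = 111 left.
March 2075 has 31 days: 111 − 31 = 80 left.
February 2075 has 28 days (2075 is not a leap year): 80 − 28 = 52 left.
January 2075 has 31 days: 52 − 31 = 21 left.
December 2074 has 31 days; 31 − 21 = 10 → December 10, 2074.

December 10, 2074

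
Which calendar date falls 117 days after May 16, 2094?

Advancing 117 days from May 16, 2094.
May has 31 days, so 31 − 16 = 15 days remain after May 16, 2094; 117 − 15 = 102 left.
June 2094 has 30 days: 102 − 30 = 72 left.
July 2094 has 31 days: 72 − 31 = 41 left.
August 2094 has 31 days: 41 − 31 = 10 left.
10 days into September 2094 → September 10, 2094.

September 10, 2094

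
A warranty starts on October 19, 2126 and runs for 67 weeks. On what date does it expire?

Advancing 67 weeks = 469 days from October 19, 2126.
October has 31 days, so 31 − 19 = 12 days remain after October 19, 2126; 469 − 12 = 457 left.
November 2126 has 30 days: 457 − 30 = 427 left.
December 2126 has 31 days: 427 − 31 = 396 left.
January 2127 has 31 days: 396 − 31 = 365 left.
February 2127 has 28 days (2127 is not a leap year): 365 − 28 = 337 left.
March 2127 has 31 days: 337 − 31 = 306 left.
April 2127 has 30 days: 306 − 30 = 276 left.
May 2127 has 31 days: 276 − 31 = 245 left.
June 2127 has 30 days: 245 − 30 = 215 left.
July 2127 has 31 days: 215 − 31 = 184 left.
August 2127 has 31 days: 184 − 31 = 153 left.
September 2127 has 30 days: 153 − 30 = 123 left.
October 2127 has 31 days: 123 − 31 = 92 left.
November 2127 has 30 days: 92 − 30 = 62 left.
December 2127 has 31 days: 62 − 31 = 31 left.
31 days into January 2128 → January 31, 2128.

January 31, 2128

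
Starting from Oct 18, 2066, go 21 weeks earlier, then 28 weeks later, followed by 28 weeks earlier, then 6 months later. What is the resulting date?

November 24, 2066

Counting back 21 weeks (= 147 days) from October 18, 2066:
Going back 18 days from October 18, 2066 reaches the end of the previous month; 147 − 18 = 129 left.
September 2066 has 30 days: 129 − 30 = 99 left.
August 2066 has 31 days: 99 − 31 = 68 left.
July 2066 has 31 days: 68 − 31 = 37 left.
June 2066 has 30 days: 37 − 30 = 7 left.
May 2066 has 31 days; 31 − 7 = 24 → May 24, 2066.
Adding 28 weeks (= 196 days) from May 24, 2066:
May has 31 days, so 31 − 24 = 7 days remain after May 24, 2066; 196 − 7 = 189 left.
June 2066 has 30 days: 189 − 30 = 159 left.
July 2066 has 31 days: 159 − 31 = 128 left.
August 2066 has 31 days: 128 − 31 = 97 left.
September 2066 has 30 days: 97 − 30 = 67 left.
October 2066 has 31 days: 67 − 31 = 36 left.
November 2066 has 30 days: 36 − 30 = 6 left.
6 days into December 2066 → December 6, 2066.
Going back 28 weeks (= 196 days) from December 6, 2066:
Going back 6 days from December 6, 2066 reaches the end of the previous month; 196 − 6 = 190 left.
November 2066 has 30 days: 190 − 30 = 160 left.
October 2066 has 31 days: 160 − 31 = 129 left.
September 2066 has 30 days: 129 − 30 = 99 left.
August 2066 has 31 days: 99 − 31 = 68 left.
July 2066 has 31 days: 68 − 31 = 37 left.
June 2066 has 30 days: 37 − 30 = 7 left.
May 2066 has 31 days; 31 − 7 = 24 → May 24, 2066.
Counting forward 6 months from May 24, 2066:
month 5 + 6 = 11 → November 2066.
Day 24 is valid in November, giving November 24, 2066.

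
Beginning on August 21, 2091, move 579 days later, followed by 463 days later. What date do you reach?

June 28, 2094

Advancing 579 days from August 21, 2091:
August has 31 days, so 31 − 21 = 10 days remain after August 21, 2091; 579 − 10 = 569 left.
September 2091 has 30 days: 569 − 30 = 539 left.
October 2091 has 31 days: 539 − 31 = 508 left.
November 2091 has 30 days: 508 − 30 = 478 left.
December 2091 has 31 days: 478 − 31 = 447 left.
January 2092 has 31 days: 447 − 31 = 416 left.
February 2092 has 29 days (2092 is a leap year): 416 − 29 = 387 left.
March 2092 has 31 days: 387 − 31 = 356 left.
April 2092 has 30 days: 356 − 30 = 326 left.
May 2092 has 31 days: 326 − 31 = 295 left.
June 2092 has 30 days: 295 − 30 = 265 left.
July 2092 has 31 days: 265 − 31 = 234 left.
August 2092 has 31 days: 234 − 31 = 203 left.
September 2092 has 30 days: 203 − 30 = 173 left.
October 2092 has 31 days: 173 − 31 = 142 left.
November 2092 has 30 days: 142 − 30 = 112 left.
December 2092 has 31 days: 112 − 31 = 81 left.
January 2093 has 31 days: 81 − 31 = 50 left.
February 2093 has 28 days (2093 is not a leap year): 50 − 28 = 22 left.
22 days into March 2093 → March 22, 2093.
Counting forward 463 days from March 22, 2093:
March has 31 days, so 31 − 22 = 9 days remain after March 22, 2093; 463 − 9 = 454 left.
April 2093 has 30 days: 454 − 30 = 424 left.
May 2093 has 31 days: 424 − 31 = 393 left.
June 2093 has 30 days: 393 − 30 = 363 left.
July 2093 has 31 days: 363 − 31 = 332 left.
August 2093 has 31 days: 332 − 31 = 301 left.
September 2093 has 30 days: 301 − 30 = 271 left.
October 2093 has 31 days: 271 − 31 = 240 left.
November 2093 has 30 days: 240 − 30 = 210 left.
December 2093 has 31 days: 210 − 31 = 179 left.
January 2094 has 31 days: 179 − 31 = 148 left.
February 2094 has 28 days (2094 is not a leap year): 148 − 28 = 120 left.
March 2094 has 31 days: 120 − 31 = 89 left.
April 2094 has 30 days: 89 − 30 = 59 left.
May 2094 has 31 days: 59 − 31 = 28 left.
28 days into June 2094 → June 28, 2094.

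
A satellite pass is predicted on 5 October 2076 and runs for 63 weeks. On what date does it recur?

December 20, 2077

Adding 63 weeks = 441 days from October 5, 2076.
October has 31 days, so 31 − 5 = 26 days remain after October 5, 2076; 441 − 26 = 415 left.
November 2076 has 30 days: 415 − 30 = 385 left.
December 2076 has 31 days: 385 − 31 = 354 left.
January 2077 has 31 days: 354 − 31 = 323 left.
February 2077 has 28 days (2077 is not a leap year): 323 − 28 = 295 left.
March 2077 has 31 days: 295 − 31 = 264 left.
April 2077 has 30 days: 264 − 30 = 234 left.
May 2077 has 31 days: 234 − 31 = 203 left.
June 2077 has 30 days: 203 − 30 = 173 left.
July 2077 has 31 days: 173 − 31 = 142 left.
August 2077 has 31 days: 142 − 31 = 111 left.
September 2077 has 30 days: 111 − 30 = 81 left.
October 2077 has 31 days: 81 − 31 = 50 left.
November 2077 has 30 days: 50 − 30 = 20 left.
20 days into December 2077 → December 20, 2077.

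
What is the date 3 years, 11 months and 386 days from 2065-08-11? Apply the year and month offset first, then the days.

Counting forward 3 years, 11 months and 386 days from August 11, 2065: first the month/year part, then the days.
+3 years → 2068; month 8 + 11 = 19, which is month 7 of year 2069 → July 2069.
Day 11 is valid in July, giving July 11, 2069.
Now add 386 days from July 11, 2069.
July has 31 days, so 31 − 11 = 20 days remain after July 11, 2069; 386 − 20 = 366 left.
August 2069 has 31 days: 366 − 31 = 335 left.
September 2069 has 30 days: 335 − 30 = 305 left.
October 2069 has 31 days: 305 − 31 = 274 left.
November 2069 has 30 days: 274 − 30 = 244 left.
December 2069 has 31 days: 244 − 31 = 213 left.
January 2070 has 31 days: 213 − 31 = 182 left.
February 2070 has 28 days (2070 is not a leap year): 182 − 28 = 154 left.
March 2070 has 31 days: 154 − 31 = 123 left.
April 2070 has 30 days: 123 − 30 = 93 left.
May 2070 has 31 days: 93 − 31 = 62 left.
June 2070 has 30 days: 62 − 30 = 32 left.
July 2070 has 31 days: 32 − 31 = 1 left.
1 day into August 2070 → August 1, 2070.

August 1, 2070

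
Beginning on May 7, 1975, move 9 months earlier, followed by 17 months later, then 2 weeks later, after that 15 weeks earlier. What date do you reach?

Subtracting 9 months from May 7, 1975:
month 5 − 9 = -4, which is month 8 of year 1974 → August 1974.
Day 7 is valid in August, giving August 7, 1974.
Advancing 17 months from August 7, 1974:
month 8 + 17 = 25, which is month 1 of year 1976 → January 1976.
Day 7 is valid in January, giving January 7, 1976.
Adding 2 weeks (= 14 days) from January 7, 1976:
January has 31 days; 7 + 14 = 21, still in January.
Going back 15 weeks (= 105 days) from January 21, 1976:
Going back 21 days from January 21, 1976 reaches the end of the previous month; 105 − 21 = 84 left.
December 1975 has 31 days: 84 − 31 = 53 left.
November 1975 has 30 days: 53 − 30 = 23 left.
October 1975 has 31 days; 31 − 23 = 8 → October 8, 1975.

October 8, 1975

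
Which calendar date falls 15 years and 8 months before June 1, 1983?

Counting back 15 years and 8 months from June 1, 1983.
-15 years → 1968; month 6 − 8 = -2, which is month 10 of year 1967 → October 1967.
Day 1 is valid in October, giving October 1, 1967.

October 1, 1967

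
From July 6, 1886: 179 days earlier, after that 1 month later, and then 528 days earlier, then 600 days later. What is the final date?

April 21, 1886

Counting back 179 days from July 6, 1886:
Going back 6 days from July 6, 1886 reaches the end of the previous month; 179 − 6 = 173 left.
June 1886 has 30 days: 173 − 30 = 143 left.
May 1886 has 31 days: 143 − 31 = 112 left.
April 1886 has 30 days: 112 − 30 = 82 left.
March 1886 has 31 days: 82 − 31 = 51 left.
February 1886 has 28 days (1886 is not a leap year): 51 − 28 = 23 left.
January 1886 has 31 days; 31 − 23 = 8 → January 8, 1886.
Adding 1 month from January 8, 1886:
month 1 + 1 = 2 → February 1886.
Day 8 is valid in February, giving February 8, 1886.
Counting back 528 days from February 8, 1886:
Going back 8 days from February 8, 1886 reaches the end of the previous month; 528 − 8 = 520 left.
January 1886 has 31 days: 520 − 31 = 489 left.
December 1885 has 31 days: 489 − 31 = 458 left.
November 1885 has 30 days: 458 − 30 = 428 left.
October 1885 has 31 days: 428 − 31 = 397 left.
September 1885 has 30 days: 397 − 30 = 367 left.
August 1885 has 31 days: 367 − 31 = 336 left.
July 1885 has 31 days: 336 − 31 = 305 left.
June 1885 has 30 days: 305 − 30 = 275 left.
May 1885 has 31 days: 275 − 31 = 244 left.
April 1885 has 30 days: 244 − 30 = 214 left.
March 1885 has 31 days: 214 − 31 = 183 left.
February 1885 has 28 days (1885 is not a leap year): 183 − 28 = 155 left.
January 1885 has 31 days: 155 − 31 = 124 left.
December 1884 has 31 days: 124 − 31 = 93 left.
November 1884 has 30 days: 93 − 30 = 63 left.
October 1884 has 31 days: 63 − 31 = 32 left.
September 1884 has 30 days: 32 − 30 = 2 left.
August 1884 has 31 days; 31 − 2 = 29 → August 29, 1884.
Counting forward 600 days from August 29, 1884:
August has 31 days, so 31 − 29 = 2 days remain after August 29, 1884; 600 − 2 = 598 left.
September 1884 has 30 days: 598 − 30 = 568 left.
October 1884 has 31 days: 568 − 31 = 537 left.
November 1884 has 30 days: 537 − 30 = 507 left.
December 1884 has 31 days: 507 − 31 = 476 left.
January 1885 has 31 days: 476 − 31 = 445 left.
February 1885 has 28 days (1885 is not a leap year): 445 − 28 = 417 left.
March 1885 has 31 days: 417 − 31 = 386 left.
April 1885 has 30 days: 386 − 30 = 356 left.
May 1885 has 31 days: 356 − 31 = 325 left.
June 1885 has 30 days: 325 − 30 = 295 left.
July 1885 has 31 days: 295 − 31 = 264 left.
August 1885 has 31 days: 264 − 31 = 233 left.
September 1885 has 30 days: 233 − 30 = 203 left.
October 1885 has 31 days: 203 − 31 = 172 left.
November 1885 has 30 days: 172 − 30 = 142 left.
December 1885 has 31 days: 142 − 31 = 111 left.
January 1886 has 31 days: 111 − 31 = 80 left.
February 1886 has 28 days (1886 is not a leap year): 80 − 28 = 52 left.
March 1886 has 31 days: 52 − 31 = 21 left.
21 days into April 1886 → April 21, 1886.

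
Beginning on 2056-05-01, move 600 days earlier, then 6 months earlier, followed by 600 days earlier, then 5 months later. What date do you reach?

Counting back 600 days from May 1, 2056:
Going back 1 day from May 1, 2056 reaches the end of the previous month; 600 − 1 = 599 left.
April 2056 has 30 days: 599 − 30 = 569 left.
March 2056 has 31 days: 569 − 31 = 538 left.
February 2056 has 29 days (2056 is a leap year): 538 − 29 = 509 left.
January 2056 has 31 days: 509 − 31 = 478 left.
December 2055 has 31 days: 478 − 31 = 447 left.
November 2055 has 30 days: 447 − 30 = 417 left.
October 2055 has 31 days: 417 − 31 = 386 left.
September 2055 has 30 days: 386 − 30 = 356 left.
August 2055 has 31 days: 356 − 31 = 325 left.
July 2055 has 31 days: 325 − 31 = 294 left.
June 2055 has 30 days: 294 − 30 = 264 left.
May 2055 has 31 days: 264 − 31 = 233 left.
April 2055 has 30 days: 233 − 30 = 203 left.
March 2055 has 31 days: 203 − 31 = 172 left.
February 2055 has 28 days (2055 is not a leap year): 172 − 28 = 144 left.
January 2055 has 31 days: 144 − 31 = 113 left.
December 2054 has 31 days: 113 − 31 = 82 left.
November 2054 has 30 days: 82 − 30 = 52 left.
October 2054 has 31 days: 52 − 31 = 21 left.
September 2054 has 30 days; 30 − 21 = 9 → September 9, 2054.
Subtracting 6 months from September 9, 2054:
month 9 − 6 = 3 → March 2054.
Day 9 is valid in March, giving March 9, 2054.
Going back 600 days from March 9, 2054:
Going back 9 days from March 9, 2054 reaches the end of the previous month; 600 − 9 = 591 left.
February 2054 has 28 days (2054 is not a leap year): 591 − 28 = 563 left.
January 2054 has 31 days: 563 − 31 = 532 left.
December 2053 has 31 days: 532 − 31 = 501 left.
November 2053 has 30 days: 501 − 30 = 471 left.
October 2053 has 31 days: 471 − 31 = 440 left.
September 2053 has 30 days: 440 − 30 = 410 left.
August 2053 has 31 days: 410 − 31 = 379 left.
July 2053 has 31 days: 379 − 31 = 348 left.
June 2053 has 30 days: 348 − 30 = 318 left.
May 2053 has 31 days: 318 − 31 = 287 left.
April 2053 has 30 days: 287 − 30 = 257 left.
March 2053 has 31 days: 257 − 31 = 226 left.
February 2053 has 28 days (2053 is not a leap year): 226 − 28 = 198 left.
January 2053 has 31 days: 198 − 31 = 167 left.
December 2052 has 31 days: 167 − 31 = 136 left.
November 2052 has 30 days: 136 − 30 = 106 left.
October 2052 has 31 days: 106 − 31 = 75 left.
September 2052 has 30 days: 75 − 30 = 45 left.
August 2052 has 31 days: 45 − 31 = 14 left.
July 2052 has 31 days; 31 − 14 = 17 → July 17, 2052.
Advancing 5 months from July 17, 2052:
month 7 + 5 = 12 → December 2052.
Day 17 is valid in December, giving December 17, 2052.

December 17, 2052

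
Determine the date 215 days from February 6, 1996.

Counting forward 215 days from February 6, 1996.
February has 29 days, so 29 − 6 = 23 days remain after February 6, 1996; 215 − 23 = 192 left.
March 1996 has 31 days: 192 − 31 = 161 left.
April 1996 has 30 days: 161 − 30 = 131 left.
May 1996 has 31 days: 131 − 31 = 100 left.
June 1996 has 30 days: 100 − 30 = 70 left.
July 1996 has 31 days: 70 − 31 = 39 left.
August 1996 has 31 days: 39 − 31 = 8 left.
8 days into September 1996 → September 8, 1996.

September 8, 1996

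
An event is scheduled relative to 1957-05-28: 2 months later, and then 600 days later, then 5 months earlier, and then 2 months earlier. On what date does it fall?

Advancing 2 months from May 28, 1957:
month 5 + 2 = 7 → July 1957.
Day 28 is valid in July, giving July 28, 1957.
Counting forward 600 days from July 28, 1957:
July has 31 days, so 31 − 28 = 3 days remain after July 28, 1957; 600 − 3 = 597 left.
August 1957 has 31 days: 597 − 31 = 566 left.
September 1957 has 30 days: 566 − 30 = 536 left.
October 1957 has 31 days: 536 − 31 = 505 left.
November 1957 has 30 days: 505 − 30 = 475 left.
December 1957 has 31 days: 475 − 31 = 444 left.
January 1958 has 31 days: 444 − 31 = 413 left.
February 1958 has 28 days (1958 is not a leap year): 413 − 28 = 385 left.
March 1958 has 31 days: 385 − 31 = 354 left.
April 1958 has 30 days: 354 − 30 = 324 left.
May 1958 has 31 days: 324 − 31 = 293 left.
June 1958 has 30 days: 293 − 30 = 263 left.
July 1958 has 31 days: 263 − 31 = 232 left.
August 1958 has 31 days: 232 − 31 = 201 left.
September 1958 has 30 days: 201 − 30 = 171 left.
October 1958 has 31 days: 171 − 31 = 140 left.
November 1958 has 30 days: 140 − 30 = 110 left.
December 1958 has 31 days: 110 − 31 = 79 left.
January 1959 has 31 days: 79 − 31 = 48 left.
February 1959 has 28 days (1959 is not a leap year): 48 − 28 = 20 left.
20 days into March 1959 → March 20, 1959.
Counting back 5 months from March 20, 1959:
month 3 − 5 = -2, which is month 10 of year 1958 → October 1958.
Day 20 is valid in October, giving October 20, 1958.
Subtracting 2 months from October 20, 1958:
month 10 − 2 = 8 → August 1958.
Day 20 is valid in August, giving August 20, 1958.

August 20, 1958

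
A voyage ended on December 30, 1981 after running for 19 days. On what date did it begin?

December 11, 1981

Counting back 19 days from December 30, 1981.
30 − 19 = 11, still in December 1981.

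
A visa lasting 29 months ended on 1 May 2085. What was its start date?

December 1, 2082

Counting back 29 months from May 1, 2085.
month 5 − 29 = -24, which is month 12 of year 2082 → December 2082.
Day 1 is valid in December, giving December 1, 2082.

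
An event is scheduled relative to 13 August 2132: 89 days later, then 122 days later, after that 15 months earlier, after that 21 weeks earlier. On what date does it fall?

Adding 89 days from August 13, 2132:
August has 31 days, so 31 − 13 = 18 days remain after August 13, 2132; 89 − 18 = 71 left.
September 2132 has 30 days: 71 − 30 = 41 left.
October 2132 has 31 days: 41 − 31 = 10 left.
10 days into November 2132 → November 10, 2132.
Adding 122 days from November 10, 2132:
November has 30 days, so 30 − 10 = 20 days remain after November 10, 2132; 122 − 20 = 102 left.
December 2132 has 31 days: 102 − 31 = 71 left.
January 2133 has 31 days: 71 − 31 = 40 left.
February 2133 has 28 days (2133 is not a leap year): 40 − 28 = 12 left.
12 days into March 2133 → March 12, 2133.
Going back 15 months from March 12, 2133:
month 3 − 15 = -12, which is month 12 of year 2131 → December 2131.
Day 12 is valid in December, giving December 12, 2131.
Counting back 21 weeks (= 147 days) from December 12, 2131:
Going back 12 days from December 12, 2131 reaches the end of the previous month; 147 − 12 = 135 left.
November 2131 has 30 days: 135 − 30 = 105 left.
October 2131 has 31 days: 105 − 31 = 74 left.
September 2131 has 30 days: 74 − 30 = 44 left.
August 2131 has 31 days: 44 − 31 = 13 left.
July 2131 has 31 days; 31 − 13 = 18 → July 18, 2131.

July 18, 2131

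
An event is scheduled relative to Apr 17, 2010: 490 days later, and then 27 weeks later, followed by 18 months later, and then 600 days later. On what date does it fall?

April 17, 2015

Advancing 490 days from April 17, 2010:
April has 30 days, so 30 − 17 = 13 days remain after April 17, 2010; 490 − 13 = 477 left.
May 2010 has 31 days: 477 − 31 = 446 left.
June 2010 has 30 days: 446 − 30 = 416 left.
July 2010 has 31 days: 416 − 31 = 385 left.
August 2010 has 31 days: 385 − 31 = 354 left.
September 2010 has 30 days: 354 − 30 = 324 left.
October 2010 has 31 days: 324 − 31 = 293 left.
November 2010 has 30 days: 293 − 30 = 263 left.
December 2010 has 31 days: 263 − 31 = 232 left.
January 2011 has 31 days: 232 − 31 = 201 left.
February 2011 has 28 days (2011 is not a leap year): 201 − 28 = 173 left.
March 2011 has 31 days: 173 − 31 = 142 left.
April 2011 has 30 days: 142 − 30 = 112 left.
May 2011 has 31 days: 112 − 31 = 81 left.
June 2011 has 30 days: 81 − 30 = 51 left.
July 2011 has 31 days: 51 − 31 = 20 left.
20 days into August 2011 → August 20, 2011.
Counting forward 27 weeks (= 189 days) from August 20, 2011:
August has 31 days, so 31 − 20 = 11 days remain after August 20, 2011; 189 − 11 = 178 left.
September 2011 has 30 days: 178 − 30 = 148 left.
October 2011 has 31 days: 148 − 31 = 117 left.
November 2011 has 30 days: 117 − 30 = 87 left.
December 2011 has 31 days: 87 − 31 = 56 left.
January 2012 has 31 days: 56 − 31 = 25 left.
25 days into February 2012 → February 25, 2012.
Adding 18 months from February 25, 2012:
month 2 + 18 = 20, which is month 8 of year 2013 → August 2013.
Day 25 is valid in August, giving August 25, 2013.
Advancing 600 days from August 25, 2013:
August has 31 days, so 31 − 25 = 6 days remain after August 25, 2013; 600 − 6 = 594 left.
September 2013 has 30 days: 594 − 30 = 564 left.
October 2013 has 31 days: 564 − 31 = 533 left.
November 2013 has 30 days: 533 − 30 = 503 left.
December 2013 has 31 days: 503 − 31 = 472 left.
January 2014 has 31 days: 472 − 31 = 441 left.
February 2014 has 28 days (2014 is not a leap year): 441 − 28 = 413 left.
March 2014 has 31 days: 413 − 31 = 382 left.
April 2014 has 30 days: 382 − 30 = 352 left.
May 2014 has 31 days: 352 − 31 = 321 left.
June 2014 has 30 days: 321 − 30 = 291 left.
July 2014 has 31 days: 291 − 31 = 260 left.
August 2014 has 31 days: 260 − 31 = 229 left.
September 2014 has 30 days: 229 − 30 = 199 left.
October 2014 has 31 days: 199 − 31 = 168 left.
November 2014 has 30 days: 168 − 30 = 138 left.
December 2014 has 31 days: 138 − 31 = 107 left.
January 2015 has 31 days: 107 − 31 = 76 left.
February 2015 has 28 days (2015 is not a leap year): 76 − 28 = 48 left.
March 2015 has 31 days: 48 − 31 = 17 left.
17 days into April 2015 → April 17, 2015.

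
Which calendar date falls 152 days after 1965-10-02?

Advancing 152 days from October 2, 1965.
October has 31 days, so 31 − 2 = 29 days remain after October 2, 1965; 152 − 29 = 123 left.
November 1965 has 30 days: 123 − 30 = 93 left.
December 1965 has 31 days: 93 − 31 = 62 left.
January 1966 has 31 days: 62 − 31 = 31 left.
February 1966 has 28 days (1966 is not a leap year): 31 − 28 = 3 left.
3 days into March 1966 → March 3, 1966.

March 3, 1966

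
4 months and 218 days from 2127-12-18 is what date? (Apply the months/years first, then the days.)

Counting forward 4 months and 218 days from December 18, 2127: first the month/year part, then the days.
month 12 + 4 = 16, which is month 4 of year 2128 → April 2128.
Day 18 is valid in April, giving April 18, 2128.
Now add 218 days from April 18, 2128.
April has 30 days, so 30 − 18 = 12 days remain after April 18, 2128; 218 − 12 = 206 left.
May 2128 has 31 days: 206 − 31 = 175 left.
June 2128 has 30 days: 175 − 30 = 145 left.
July 2128 has 31 days: 145 − 31 = 114 left.
August 2128 has 31 days: 114 − 31 = 83 left.
September 2128 has 30 days: 83 − 30 = 53 left.
October 2128 has 31 days: 53 − 31 = 22 left.
22 days into November 2128 → November 22, 2128.

November 22, 2128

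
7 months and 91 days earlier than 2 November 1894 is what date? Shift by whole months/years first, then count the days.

Going back 7 months and 91 days from November 2, 1894: first the month/year part, then the days.
month 11 − 7 = 4 → April 1894.
Day 2 is valid in April, giving April 2, 1894.
Now subtract 91 days from April 2, 1894.
Going back 2 days from April 2, 1894 reaches the end of the previous month; 91 − 2 = 89 left.
March 1894 has 31 days: 89 − 31 = 58 left.
February 1894 has 28 days (1894 is not a leap year): 58 − 28 = 30 left.
January 1894 has 31 days; 31 − 30 = 1 → January 1, 1894.

January 1, 1894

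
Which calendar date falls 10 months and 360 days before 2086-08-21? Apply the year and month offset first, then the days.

Subtracting 10 months and 360 days from August 21, 2086: first the month/year part, then the days.
month 8 − 10 = -2, which is month 10 of year 2085 → October 2085.
Day 21 is valid in October, giving October 21, 2085.
Now subtract 360 days from October 21, 2085.
Going back 21 days from October 21, 2085 reaches the end of the previous month; 360 − 21 = 339 left.
September 2085 has 30 days: 339 − 30 = 309 left.
August 2085 has 31 days: 309 − 31 = 278 left.
July 2085 has 31 days: 278 − 31 = 247 left.
June 2085 has 30 days: 247 − 30 = 217 left.
May 2085 has 31 days: 217 − 31 = 186 left.
April 2085 has 30 days: 186 − 30 = 156 left.
March 2085 has 31 days: 156 − 31 = 125 left.
February 2085 has 28 days (2085 is not a leap year): 125 − 28 = 97 left.
January 2085 has 31 days: 97 − 31 = 66 left.
December 2084 has 31 days: 66 − 31 = 35 left.
November 2084 has 30 days: 35 − 30 = 5 left.
October 2084 has 31 days; 31 − 5 = 26 → October 26, 2084.

October 26, 2084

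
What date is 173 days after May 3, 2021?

October 23, 2021

Adding 173 days from May 3, 2021.
May has 31 days, so 31 − 3 = 28 days remain after May 3, 2021; 173 − 28 = 145 left.
June 2021 has 30 days: 145 − 30 = 115 left.
July 2021 has 31 days: 115 − 31 = 84 left.
August 2021 has 31 days: 84 − 31 = 53 left.
September 2021 has 30 days: 53 − 30 = 23 left.
23 days into October 2021 → October 23, 2021.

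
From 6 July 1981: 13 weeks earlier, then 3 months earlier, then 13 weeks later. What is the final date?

Subtracting 13 weeks (= 91 days) from July 6, 1981:
Going back 6 days from July 6, 1981 reaches the end of the previous month; 91 − 6 = 85 left.
June 1981 has 30 days: 85 − 30 = 55 left.
May 1981 has 31 days: 55 − 31 = 24 left.
April 1981 has 30 days; 30 − 24 = 6 → April 6, 1981.
Counting back 3 months from April 6, 1981:
month 4 − 3 = 1 → January 1981.
Day 6 is valid in January, giving January 6, 1981.
Advancing 13 weeks (= 91 days) from January 6, 1981:
January has 31 days, so 31 − 6 = 25 days remain after January 6, 1981; 91 − 25 = 66 left.
February 1981 has 28 days (1981 is not a leap year): 66 − 28 = 38 left.
March 1981 has 31 days: 38 − 31 = 7 left.
7 days into April 1981 → April 7, 1981.

April 7, 1981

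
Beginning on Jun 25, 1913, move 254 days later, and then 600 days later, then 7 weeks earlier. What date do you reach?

September 8, 1915

Counting forward 254 days from June 25, 1913:
June has 30 days, so 30 − 25 = 5 days remain after June 25, 1913; 254 − 5 = 249 left.
July 1913 has 31 days: 249 − 31 = 218 left.
August 1913 has 31 days: 218 − 31 = 187 left.
September 1913 has 30 days: 187 − 30 = 157 left.
October 1913 has 31 days: 157 − 31 = 126 left.
November 1913 has 30 days: 126 − 30 = 96 left.
December 1913 has 31 days: 96 − 31 = 65 left.
January 1914 has 31 days: 65 − 31 = 34 left.
February 1914 has 28 days (1914 is not a leap year): 34 − 28 = 6 left.
6 days into March 1914 → March 6, 1914.
Counting forward 600 days from March 6, 1914:
March has 31 days, so 31 − 6 = 25 days remain after March 6, 1914; 600 − 25 = 575 left.
April 1914 has 30 days: 575 − 30 = 545 left.
May 1914 has 31 days: 545 − 31 = 514 left.
June 1914 has 30 days: 514 − 30 = 484 left.
July 1914 has 31 days: 484 − 31 = 453 left.
August 1914 has 31 days: 453 − 31 = 422 left.
September 1914 has 30 days: 422 − 30 = 392 left.
October 1914 has 31 days: 392 − 31 = 361 left.
November 1914 has 30 days: 361 − 30 = 331 left.
December 1914 has 31 days: 331 − 31 = 300 left.
January 1915 has 31 days: 300 − 31 = 269 left.
February 1915 has 28 days (1915 is not a leap year): 269 − 28 = 241 left.
March 1915 has 31 days: 241 − 31 = 210 left.
April 1915 has 30 days: 210 − 30 = 180 left.
May 1915 has 31 days: 180 − 31 = 149 left.
June 1915 has 30 days: 149 − 30 = 119 left.
July 1915 has 31 days: 119 − 31 = 88 left.
August 1915 has 31 days: 88 − 31 = 57 left.
September 1915 has 30 days: 57 − 30 = 27 left.
27 days into October 1915 → October 27, 1915.
Going back 7 weeks (= 49 days) from October 27, 1915:
Going back 27 days from October 27, 1915 reaches the end of the previous month; 49 − 27 = 22 left.
September 1915 has 30 days; 30 − 22 = 8 → September 8, 1915.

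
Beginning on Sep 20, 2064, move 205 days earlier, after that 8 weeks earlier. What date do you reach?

January 3, 2064

Subtracting 205 days from September 20, 2064:
Going back 20 days from September 20, 2064 reaches the end of the previous month; 205 − 20 = 185 left.
August 2064 has 31 days: 185 − 31 = 154 left.
July 2064 has 31 days: 154 − 31 = 123 left.
June 2064 has 30 days: 123 − 30 = 93 left.
May 2064 has 31 days: 93 − 31 = 62 left.
April 2064 has 30 days: 62 − 30 = 32 left.
March 2064 has 31 days: 32 − 31 = 1 left.
February 2064 has 29 days; 29 − 1 = 28 → February 28, 2064.
Going back 8 weeks (= 56 days) from February 28, 2064:
Going back 28 days from February 28, 2064 reaches the end of the previous month; 56 − 28 = 28 left.
January 2064 has 31 days; 31 − 28 = 3 → January 3, 2064.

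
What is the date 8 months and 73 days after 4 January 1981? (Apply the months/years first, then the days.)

November 16, 1981

Adding 8 months and 73 days from January 4, 1981: first the month/year part, then the days.
month 1 + 8 = 9 → September 1981.
Day 4 is valid in September, giving September 4, 1981.
Now add 73 days from September 4, 1981.
September has 30 days, so 30 − 4 = 26 days remain after September 4, 1981; 73 − 26 = 47 left.
October 1981 has 31 days: 47 − 31 = 16 left.
16 days into November 1981 → November 16, 1981.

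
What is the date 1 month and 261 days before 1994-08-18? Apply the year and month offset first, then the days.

Subtracting 1 month and 261 days from August 18, 1994: first the month/year part, then the days.
month 8 − 1 = 7 → July 1994.
Day 18 is valid in July, giving July 18, 1994.
Now subtract 261 days from July 18, 1994.
Going back 18 days from July 18, 1994 reaches the end of the previous month; 261 − 18 = 243 left.
June 1994 has 30 days: 243 − 30 = 213 left.
May 1994 has 31 days: 213 − 31 = 182 left.
April 1994 has 30 days: 182 − 30 = 152 left.
March 1994 has 31 days: 152 − 31 = 121 left.
February 1994 has 28 days (1994 is not a leap year): 121 − 28 = 93 left.
January 1994 has 31 days: 93 − 31 = 62 left.
December 1993 has 31 days: 62 − 31 = 31 left.
November 1993 has 30 days: 31 − 30 = 1 left.
October 1993 has 31 days; 31 − 1 = 30 → October 30, 1993.

October 30, 1993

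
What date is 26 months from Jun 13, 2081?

August 13, 2083

Counting forward 26 months from June 13, 2081.
month 6 + 26 = 32, which is month 8 of year 2083 → August 2083.
Day 13 is valid in August, giving August 13, 2083.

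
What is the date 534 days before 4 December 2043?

June 18, 2042

Subtracting 534 days from December 4, 2043.
Going back 4 days from December 4, 2043 reaches the end of the previous month; 534 − 4 = 530 left.
November 2043 has 30 days: 530 − 30 = 500 left.
October 2043 has 31 days: 500 − 31 = 469 left.
September 2043 has 30 days: 469 − 30 = 439 left.
August 2043 has 31 days: 439 − 31 = 408 left.
July 2043 has 31 days: 408 − 31 = 377 left.
June 2043 has 30 days: 377 − 30 = 347 left.
May 2043 has 31 days: 347 − 31 = 316 left.
April 2043 has 30 days: 316 − 30 = 286 left.
March 2043 has 31 days: 286 − 31 = 255 left.
February 2043 has 28 days (2043 is not a leap year): 255 − 28 = 227 left.
January 2043 has 31 days: 227 − 31 = 196 left.
December 2042 has 31 days: 196 − 31 = 165 left.
November 2042 has 30 days: 165 − 30 = 135 left.
October 2042 has 31 days: 135 − 31 = 104 left.
September 2042 has 30 days: 104 − 30 = 74 left.
August 2042 has 31 days: 74 − 31 = 43 left.
July 2042 has 31 days: 43 − 31 = 12 left.
June 2042 has 30 days; 30 − 12 = 18 → June 18, 2042.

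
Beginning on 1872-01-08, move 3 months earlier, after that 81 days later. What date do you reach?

Going back 3 months from January 8, 1872:
month 1 − 3 = -2, which is month 10 of year 1871 → October 1871.
Day 8 is valid in October, giving October 8, 1871.
Advancing 81 days from October 8, 1871:
October has 31 days, so 31 − 8 = 23 days remain after October 8, 1871; 81 − 23 = 58 left.
November 1871 has 30 days: 58 − 30 = 28 left.
28 days into December 1871 → December 28, 1871.

December 28, 1871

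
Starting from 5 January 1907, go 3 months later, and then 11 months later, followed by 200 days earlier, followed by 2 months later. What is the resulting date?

Advancing 3 months from January 5, 1907:
month 1 + 3 = 4 → April 1907.
Day 5 is valid in April, giving April 5, 1907.
Counting forward 11 months from April 5, 1907:
month 4 + 11 = 15, which is month 3 of year 1908 → March 1908.
Day 5 is valid in March, giving March 5, 1908.
Counting back 200 days from March 5, 1908:
Going back 5 days from March 5, 1908 reaches the end of the previous month; 200 − 5 = 195 left.
February 1908 has 29 days (1908 is a leap year): 195 − 29 = 166 left.
January 1908 has 31 days: 166 − 31 = 135 left.
December 1907 has 31 days: 135 − 31 = 104 left.
November 1907 has 30 days: 104 − 30 = 74 left.
October 1907 has 31 days: 74 − 31 = 43 left.
September 1907 has 30 days: 43 − 30 = 13 left.
August 1907 has 31 days; 31 − 13 = 18 → August 18, 1907.
Adding 2 months from August 18, 1907:
month 8 + 2 = 10 → October 1907.
Day 18 is valid in October, giving October 18, 1907.

October 18, 1907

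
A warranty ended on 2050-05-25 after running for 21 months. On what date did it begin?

August 25, 2048

Counting back 21 months from May 25, 2050.
month 5 − 21 = -16, which is month 8 of year 2048 → August 2048.
Day 25 is valid in August, giving August 25, 2048.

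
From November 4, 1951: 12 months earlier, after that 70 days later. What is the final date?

Going back 12 months from November 4, 1951:
month 11 − 12 = -1, which is month 11 of year 1950 → November 1950.
Day 4 is valid in November, giving November 4, 1950.
Adding 70 days from November 4, 1950:
November has 30 days, so 30 − 4 = 26 days remain after November 4, 1950; 70 − 26 = 44 left.
December 1950 has 31 days: 44 − 31 = 13 left.
13 days into January 1951 → January 13, 1951.

January 13, 1951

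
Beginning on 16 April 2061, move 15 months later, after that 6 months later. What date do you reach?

Counting forward 15 months from April 16, 2061:
month 4 + 15 = 19, which is month 7 of year 2062 → July 2062.
Day 16 is valid in July, giving July 16, 2062.
Counting forward 6 months from July 16, 2062:
month 7 + 6 = 13, which is month 1 of year 2063 → January 2063.
Day 16 is valid in January, giving January 16, 2063.

January 16, 2063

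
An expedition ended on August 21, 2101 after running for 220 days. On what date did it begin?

January 13, 2101

Going back 220 days from August 21, 2101.
Going back 21 days from August 21, 2101 reaches the end of the previous month; 220 − 21 = 199 left.
July 2101 has 31 days: 199 − 31 = 168 left.
June 2101 has 30 days: 168 − 30 = 138 left.
May 2101 has 31 days: 138 − 31 = 107 left.
April 2101 has 30 days: 107 − 30 = 77 left.
March 2101 has 31 days: 77 − 31 = 46 left.
February 2101 has 28 days (2101 is not a leap year): 46 − 28 = 18 left.
January 2101 has 31 days; 31 − 18 = 13 → January 13, 2101.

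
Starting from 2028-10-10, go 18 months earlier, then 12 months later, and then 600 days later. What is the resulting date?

December 1, 2029

Subtracting 18 months from October 10, 2028:
month 10 − 18 = -8, which is month 4 of year 2027 → April 2027.
Day 10 is valid in April, giving April 10, 2027.
Advancing 12 months from April 10, 2027:
month 4 + 12 = 16, which is month 4 of year 2028 → April 2028.
Day 10 is valid in April, giving April 10, 2028.
Adding 600 days from April 10, 2028:
April has 30 days, so 30 − 10 = 20 days remain after April 10, 2028; 600 − 20 = 580 left.
May 2028 has 31 days: 580 − 31 = 549 left.
June 2028 has 30 days: 549 − 30 = 519 left.
July 2028 has 31 days: 519 − 31 = 488 left.
August 2028 has 31 days: 488 − 31 = 457 left.
September 2028 has 30 days: 457 − 30 = 427 left.
October 2028 has 31 days: 427 − 31 = 396 left.
November 2028 has 30 days: 396 − 30 = 366 left.
December 2028 has 31 days: 366 − 31 = 335 left.
January 2029 has 31 days: 335 − 31 = 304 left.
February 2029 has 28 days (2029 is not a leap year): 304 − 28 = 276 left.
March 2029 has 31 days: 276 − 31 = 245 left.
April 2029 has 30 days: 245 − 30 = 215 left.
May 2029 has 31 days: 215 − 31 = 184 left.
June 2029 has 30 days: 184 − 30 = 154 left.
July 2029 has 31 days: 154 − 31 = 123 left.
August 2029 has 31 days: 123 − 31 = 92 left.
September 2029 has 30 days: 92 − 30 = 62 left.
October 2029 has 31 days: 62 − 31 = 31 left.
November 2029 has 30 days: 31 − 30 = 1 left.
1 day into December 2029 → December 1, 2029.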